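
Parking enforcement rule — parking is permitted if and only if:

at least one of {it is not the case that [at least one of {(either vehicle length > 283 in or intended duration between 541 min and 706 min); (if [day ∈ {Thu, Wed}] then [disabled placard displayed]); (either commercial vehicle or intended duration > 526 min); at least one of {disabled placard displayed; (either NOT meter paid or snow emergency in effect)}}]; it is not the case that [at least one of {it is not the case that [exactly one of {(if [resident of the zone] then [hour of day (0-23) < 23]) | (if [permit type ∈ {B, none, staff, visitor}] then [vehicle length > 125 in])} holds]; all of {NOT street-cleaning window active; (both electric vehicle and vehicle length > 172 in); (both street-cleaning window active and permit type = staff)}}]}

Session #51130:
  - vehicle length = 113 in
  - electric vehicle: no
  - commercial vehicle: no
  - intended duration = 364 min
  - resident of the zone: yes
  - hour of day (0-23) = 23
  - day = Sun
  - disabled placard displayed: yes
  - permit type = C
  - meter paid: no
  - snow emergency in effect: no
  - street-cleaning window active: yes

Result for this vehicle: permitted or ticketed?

Permitted

Atomic conditions:
  vehicle length > 283 in: 113 > 283 is false
  intended duration between 541 min and 706 min: 364 in [541, 706] is false
  day ∈ {Thu, Wed}: Sun is not in the set → false
  disabled placard displayed: yes → true
  commercial vehicle: no → false
  intended duration > 526 min: 364 > 526 is false
  NOT meter paid: no → true
  snow emergency in effect: no → false
  resident of the zone: yes → true
  hour of day (0-23) < 23: 23 < 23 is false
  permit type ∈ {B, none, staff, visitor}: C is not in the set → false
  vehicle length > 125 in: 113 > 125 is false
  NOT street-cleaning window active: yes → false
  electric vehicle: no → false
  vehicle length > 172 in: 113 > 172 is false
  street-cleaning window active: yes → true
  permit type = staff: C == staff is false
Combine:
[1.1.1] false OR false = false
[1.1.2] false → true (antecedent false ⇒ implication holds) = true
[1.1.3] false OR false = false
[1.1.4.2] true OR false = true
[1.1.4] true OR true = true
[1.1] false OR true OR false OR true = true
[1] NOT true = false
[2.1.1.1.1] true → false = false
[2.1.1.1.2] false → false (antecedent false ⇒ implication holds) = true
[2.1.1.1] exactly-one(false, true) = true
[2.1.1] NOT true = false
[2.1.2.2] false AND false = false
[2.1.2.3] true AND false = false
[2.1.2] false AND false AND false = false
[2.1] false OR false = false
[2] NOT false = true
[root] false OR true = true
Overall: true → permitted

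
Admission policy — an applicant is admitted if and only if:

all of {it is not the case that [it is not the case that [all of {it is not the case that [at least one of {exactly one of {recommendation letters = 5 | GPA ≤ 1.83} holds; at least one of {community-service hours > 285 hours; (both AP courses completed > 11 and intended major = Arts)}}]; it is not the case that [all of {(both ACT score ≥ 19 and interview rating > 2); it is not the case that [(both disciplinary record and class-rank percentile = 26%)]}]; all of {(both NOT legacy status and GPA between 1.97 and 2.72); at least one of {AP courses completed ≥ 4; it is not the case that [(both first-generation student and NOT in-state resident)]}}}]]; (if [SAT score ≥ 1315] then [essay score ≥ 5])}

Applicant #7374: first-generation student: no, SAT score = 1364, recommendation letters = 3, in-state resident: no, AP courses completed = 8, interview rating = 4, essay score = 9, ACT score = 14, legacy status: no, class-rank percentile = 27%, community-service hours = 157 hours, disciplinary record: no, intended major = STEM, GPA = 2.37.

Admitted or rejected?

Admitted

Atomic conditions:
  recommendation letters = 5: 3 == 5 is false
  GPA ≤ 1.83: 2.37 ≤ 1.83 is false
  community-service hours > 285 hours: 157 > 285 is false
  AP courses completed > 11: 8 > 11 is false
  intended major = Arts: STEM == Arts is false
  ACT score ≥ 19: 14 ≥ 19 is false
  interview rating > 2: 4 > 2 is true
  disciplinary record: no → false
  class-rank percentile = 26%: 27 == 26 is false
  NOT legacy status: no → true
  GPA between 1.97 and 2.72: 2.37 in [1.97, 2.72] is true
  AP courses completed ≥ 4: 8 ≥ 4 is true
  first-generation student: no → false
  NOT in-state resident: no → true
  SAT score ≥ 1315: 1364 ≥ 1315 is true
  essay score ≥ 5: 9 ≥ 5 is true
Combine:
[1.1.1.1.1.1] exactly-one(false, false) = false
[1.1.1.1.1.2.2] false AND false = false
[1.1.1.1.1.2] false OR false = false
[1.1.1.1.1] false OR false = false
[1.1.1.1] NOT false = true
[1.1.1.2.1.1] false AND true = false
[1.1.1.2.1.2.1] false AND false = false
[1.1.1.2.1.2] NOT false = true
[1.1.1.2.1] false AND true = false
[1.1.1.2] NOT false = true
[1.1.1.3.1] true AND true = true
[1.1.1.3.2.2.1] false AND true = false
[1.1.1.3.2.2] NOT false = true
[1.1.1.3.2] true OR true = true
[1.1.1.3] true AND true = true
[1.1.1] true AND true AND true = true
[1.1] NOT true = false
[1] NOT false = true
[2] true → true = true
[root] true AND true = true
Overall: true → admitted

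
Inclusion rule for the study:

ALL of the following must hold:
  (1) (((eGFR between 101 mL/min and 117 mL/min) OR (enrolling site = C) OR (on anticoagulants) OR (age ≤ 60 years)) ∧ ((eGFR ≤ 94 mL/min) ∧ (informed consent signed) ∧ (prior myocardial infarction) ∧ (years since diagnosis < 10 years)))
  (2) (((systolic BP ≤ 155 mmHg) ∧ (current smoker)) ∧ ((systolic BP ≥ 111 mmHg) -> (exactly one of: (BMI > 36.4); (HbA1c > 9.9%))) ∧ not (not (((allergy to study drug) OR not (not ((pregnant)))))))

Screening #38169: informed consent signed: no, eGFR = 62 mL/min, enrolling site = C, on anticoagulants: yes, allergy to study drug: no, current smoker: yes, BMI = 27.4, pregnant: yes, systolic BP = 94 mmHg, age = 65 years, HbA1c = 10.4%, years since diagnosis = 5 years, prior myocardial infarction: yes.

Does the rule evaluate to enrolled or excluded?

Atomic conditions:
  eGFR between 101 mL/min and 117 mL/min: 62 in [101, 117] is false
  enrolling site = C: C == C is true
  on anticoagulants: yes → true
  age ≤ 60 years: 65 ≤ 60 is false
  eGFR ≤ 94 mL/min: 62 ≤ 94 is true
  informed consent signed: no → false
  prior myocardial infarction: yes → true
  years since diagnosis < 10 years: 5 < 10 is true
  systolic BP ≤ 155 mmHg: 94 ≤ 155 is true
  current smoker: yes → true
  systolic BP ≥ 111 mmHg: 94 ≥ 111 is false
  BMI > 36.4: 27.4 > 36.4 is false
  HbA1c > 9.9%: 10.4 > 9.9 is true
  allergy to study drug: no → false
  pregnant: yes → true
Combine:
[1.1] false OR true OR true OR false = true
[1.2] true AND false AND true AND true = false
[1] true AND false = false
[2.1] true AND true = true
[2.2.2] exactly-one(false, true) = true
[2.2] false → true (antecedent false ⇒ implication holds) = true
[2.3.1.1.2.1] NOT true = false
[2.3.1.1.2] NOT false = true
[2.3.1.1] false OR true = true
[2.3.1] NOT true = false
[2.3] NOT false = true
[2] true AND true AND true = true
[root] false AND true = false
Overall: false → excluded

Excluded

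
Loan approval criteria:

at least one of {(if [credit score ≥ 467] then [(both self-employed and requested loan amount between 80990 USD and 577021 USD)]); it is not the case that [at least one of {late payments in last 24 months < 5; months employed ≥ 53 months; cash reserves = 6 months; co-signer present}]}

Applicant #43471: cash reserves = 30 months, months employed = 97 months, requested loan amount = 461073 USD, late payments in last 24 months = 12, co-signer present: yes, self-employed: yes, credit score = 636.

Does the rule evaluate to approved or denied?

Atomic conditions:
  credit score ≥ 467: 636 ≥ 467 is true
  self-employed: yes → true
  requested loan amount between 80990 USD and 577021 USD: 461073 in [80990, 577021] is true
  late payments in last 24 months < 5: 12 < 5 is false
  months employed ≥ 53 months: 97 ≥ 53 is true
  cash reserves = 6 months: 30 == 6 is false
  co-signer present: yes → true
Combine:
[1.2] true AND true = true
[1] true → true = true
[2.1] false OR true OR false OR true = true
[2] NOT true = false
[root] true OR false = true
Overall: true → approved

Approved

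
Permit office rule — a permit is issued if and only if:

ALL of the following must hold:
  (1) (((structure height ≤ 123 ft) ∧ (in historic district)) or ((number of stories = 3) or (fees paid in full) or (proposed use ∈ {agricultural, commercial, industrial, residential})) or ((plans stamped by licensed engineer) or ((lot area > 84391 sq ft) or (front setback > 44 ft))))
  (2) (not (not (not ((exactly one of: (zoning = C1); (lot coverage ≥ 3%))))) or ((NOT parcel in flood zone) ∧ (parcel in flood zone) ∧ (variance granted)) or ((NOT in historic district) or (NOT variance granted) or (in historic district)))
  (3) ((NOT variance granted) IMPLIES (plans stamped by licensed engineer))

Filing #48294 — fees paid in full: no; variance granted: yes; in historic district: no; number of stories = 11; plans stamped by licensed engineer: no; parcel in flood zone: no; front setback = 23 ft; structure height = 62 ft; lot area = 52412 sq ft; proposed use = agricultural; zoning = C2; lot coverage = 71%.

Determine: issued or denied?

Atomic conditions:
  structure height ≤ 123 ft: 62 ≤ 123 is true
  in historic district: no → false
  number of stories = 3: 11 == 3 is false
  fees paid in full: no → false
  proposed use ∈ {agricultural, commercial, industrial, residential}: agricultural is in the set → true
  plans stamped by licensed engineer: no → false
  lot area > 84391 sq ft: 52412 > 84391 is false
  front setback > 44 ft: 23 > 44 is false
  zoning = C1: C2 == C1 is false
  lot coverage ≥ 3%: 71 ≥ 3 is true
  NOT parcel in flood zone: no → true
  parcel in flood zone: no → false
  variance granted: yes → true
  NOT in historic district: no → true
  NOT variance granted: yes → false
Combine:
[1.1] true AND false = false
[1.2] false OR false OR true = true
[1.3.2] false OR false = false
[1.3] false OR false = false
[1] false OR true OR false = true
[2.1.1.1.1] exactly-one(false, true) = true
[2.1.1.1] NOT true = false
[2.1.1] NOT false = true
[2.1] NOT true = false
[2.2] true AND false AND true = false
[2.3] true OR false OR false = true
[2] false OR false OR true = true
[3] false → false (antecedent false ⇒ implication holds) = true
[root] true AND true AND true = true
Overall: true → issued

Issued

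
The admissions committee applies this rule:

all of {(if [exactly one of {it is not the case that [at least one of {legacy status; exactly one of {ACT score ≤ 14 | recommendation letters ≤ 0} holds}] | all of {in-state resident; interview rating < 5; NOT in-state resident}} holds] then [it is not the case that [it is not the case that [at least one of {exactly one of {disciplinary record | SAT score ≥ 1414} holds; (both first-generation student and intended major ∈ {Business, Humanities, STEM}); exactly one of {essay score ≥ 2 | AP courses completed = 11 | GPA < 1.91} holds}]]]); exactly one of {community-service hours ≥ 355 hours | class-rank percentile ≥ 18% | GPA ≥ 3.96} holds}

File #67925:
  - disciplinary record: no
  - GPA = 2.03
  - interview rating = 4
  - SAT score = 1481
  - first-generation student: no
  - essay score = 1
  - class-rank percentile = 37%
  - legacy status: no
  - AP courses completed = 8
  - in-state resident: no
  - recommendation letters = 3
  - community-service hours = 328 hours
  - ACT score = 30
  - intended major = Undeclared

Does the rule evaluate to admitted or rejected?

Admitted

Atomic conditions:
  legacy status: no → false
  ACT score ≤ 14: 30 ≤ 14 is false
  recommendation letters ≤ 0: 3 ≤ 0 is false
  in-state resident: no → false
  interview rating < 5: 4 < 5 is true
  NOT in-state resident: no → true
  disciplinary record: no → false
  SAT score ≥ 1414: 1481 ≥ 1414 is true
  first-generation student: no → false
  intended major ∈ {Business, Humanities, STEM}: Undeclared is not in the set → false
  essay score ≥ 2: 1 ≥ 2 is false
  AP courses completed = 11: 8 == 11 is false
  GPA < 1.91: 2.03 < 1.91 is false
  community-service hours ≥ 355 hours: 328 ≥ 355 is false
  class-rank percentile ≥ 18%: 37 ≥ 18 is true
  GPA ≥ 3.96: 2.03 ≥ 3.96 is false
Combine:
[1.1.1.1.2] exactly-one(false, false) = false
[1.1.1.1] false OR false = false
[1.1.1] NOT false = true
[1.1.2] false AND true AND true = false
[1.1] exactly-one(true, false) = true
[1.2.1.1.1] exactly-one(false, true) = true
[1.2.1.1.2] false AND false = false
[1.2.1.1.3] exactly-one(false, false, false) = false
[1.2.1.1] true OR false OR false = true
[1.2.1] NOT true = false
[1.2] NOT false = true
[1] true → true = true
[2] exactly-one(false, true, false) = true
[root] true AND true = true
Overall: true → admitted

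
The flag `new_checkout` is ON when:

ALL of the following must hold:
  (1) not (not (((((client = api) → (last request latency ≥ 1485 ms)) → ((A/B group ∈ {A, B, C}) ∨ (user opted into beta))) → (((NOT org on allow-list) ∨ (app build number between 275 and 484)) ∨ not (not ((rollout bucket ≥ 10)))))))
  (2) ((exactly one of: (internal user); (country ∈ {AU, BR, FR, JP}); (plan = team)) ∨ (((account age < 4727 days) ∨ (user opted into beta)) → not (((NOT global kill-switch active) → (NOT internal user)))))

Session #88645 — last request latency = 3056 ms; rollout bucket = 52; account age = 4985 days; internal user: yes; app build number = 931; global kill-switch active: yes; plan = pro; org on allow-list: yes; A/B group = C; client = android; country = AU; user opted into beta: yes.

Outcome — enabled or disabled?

Atomic conditions:
  client = api: android == api is false
  last request latency ≥ 1485 ms: 3056 ≥ 1485 is true
  A/B group ∈ {A, B, C}: C is in the set → true
  user opted into beta: yes → true
  NOT org on allow-list: yes → false
  app build number between 275 and 484: 931 in [275, 484] is false
  rollout bucket ≥ 10: 52 ≥ 10 is true
  internal user: yes → true
  country ∈ {AU, BR, FR, JP}: AU is in the set → true
  plan = team: pro == team is false
  account age < 4727 days: 4985 < 4727 is false
  NOT global kill-switch active: yes → false
  NOT internal user: yes → false
Combine:
[1.1.1.1.1] false → true (antecedent false ⇒ implication holds) = true
[1.1.1.1.2] true OR true = true
[1.1.1.1] true → true = true
[1.1.1.2.1] false OR false = false
[1.1.1.2.2.1] NOT true = false
[1.1.1.2.2] NOT false = true
[1.1.1.2] false OR true = true
[1.1.1] true → true = true
[1.1] NOT true = false
[1] NOT false = true
[2.1] exactly-one(true, true, false) = false
[2.2.1] false OR true = true
[2.2.2.1] false → false (antecedent false ⇒ implication holds) = true
[2.2.2] NOT true = false
[2.2] true → false = false
[2] false OR false = false
[root] true AND false = false
Overall: false → disabled

Disabled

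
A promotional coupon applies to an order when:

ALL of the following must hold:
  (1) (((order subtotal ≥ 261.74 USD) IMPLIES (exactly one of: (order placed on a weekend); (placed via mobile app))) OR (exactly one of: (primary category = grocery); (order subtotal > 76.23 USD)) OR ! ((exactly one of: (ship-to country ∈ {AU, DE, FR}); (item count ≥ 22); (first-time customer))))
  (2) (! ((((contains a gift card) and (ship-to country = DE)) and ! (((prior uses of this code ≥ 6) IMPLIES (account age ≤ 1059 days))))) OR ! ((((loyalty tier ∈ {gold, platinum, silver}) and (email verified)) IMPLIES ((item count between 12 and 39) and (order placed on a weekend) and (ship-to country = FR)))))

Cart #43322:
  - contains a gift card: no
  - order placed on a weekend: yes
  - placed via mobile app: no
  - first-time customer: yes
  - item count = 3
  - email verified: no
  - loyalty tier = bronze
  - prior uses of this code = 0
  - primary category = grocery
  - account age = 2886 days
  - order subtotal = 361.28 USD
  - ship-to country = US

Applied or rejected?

Applied

Atomic conditions:
  order subtotal ≥ 261.74 USD: 361.28 ≥ 261.74 is true
  order placed on a weekend: yes → true
  placed via mobile app: no → false
  primary category = grocery: grocery == grocery is true
  order subtotal > 76.23 USD: 361.28 > 76.23 is true
  ship-to country ∈ {AU, DE, FR}: US is not in the set → false
  item count ≥ 22: 3 ≥ 22 is false
  first-time customer: yes → true
  contains a gift card: no → false
  ship-to country = DE: US == DE is false
  prior uses of this code ≥ 6: 0 ≥ 6 is false
  account age ≤ 1059 days: 2886 ≤ 1059 is false
  loyalty tier ∈ {gold, platinum, silver}: bronze is not in the set → false
  email verified: no → false
  item count between 12 and 39: 3 in [12, 39] is false
  ship-to country = FR: US == FR is false
Combine:
[1.1.2] exactly-one(true, false) = true
[1.1] true → true = true
[1.2] exactly-one(true, true) = false
[1.3.1] exactly-one(false, false, true) = true
[1.3] NOT true = false
[1] true OR false OR false = true
[2.1.1.1] false AND false = false
[2.1.1.2.1] false → false (antecedent false ⇒ implication holds) = true
[2.1.1.2] NOT true = false
[2.1.1] false AND false = false
[2.1] NOT false = true
[2.2.1.1] false AND false = false
[2.2.1.2] false AND true AND false = false
[2.2.1] false → false (antecedent false ⇒ implication holds) = true
[2.2] NOT true = false
[2] true OR false = true
[root] true AND true = true
Overall: true → applied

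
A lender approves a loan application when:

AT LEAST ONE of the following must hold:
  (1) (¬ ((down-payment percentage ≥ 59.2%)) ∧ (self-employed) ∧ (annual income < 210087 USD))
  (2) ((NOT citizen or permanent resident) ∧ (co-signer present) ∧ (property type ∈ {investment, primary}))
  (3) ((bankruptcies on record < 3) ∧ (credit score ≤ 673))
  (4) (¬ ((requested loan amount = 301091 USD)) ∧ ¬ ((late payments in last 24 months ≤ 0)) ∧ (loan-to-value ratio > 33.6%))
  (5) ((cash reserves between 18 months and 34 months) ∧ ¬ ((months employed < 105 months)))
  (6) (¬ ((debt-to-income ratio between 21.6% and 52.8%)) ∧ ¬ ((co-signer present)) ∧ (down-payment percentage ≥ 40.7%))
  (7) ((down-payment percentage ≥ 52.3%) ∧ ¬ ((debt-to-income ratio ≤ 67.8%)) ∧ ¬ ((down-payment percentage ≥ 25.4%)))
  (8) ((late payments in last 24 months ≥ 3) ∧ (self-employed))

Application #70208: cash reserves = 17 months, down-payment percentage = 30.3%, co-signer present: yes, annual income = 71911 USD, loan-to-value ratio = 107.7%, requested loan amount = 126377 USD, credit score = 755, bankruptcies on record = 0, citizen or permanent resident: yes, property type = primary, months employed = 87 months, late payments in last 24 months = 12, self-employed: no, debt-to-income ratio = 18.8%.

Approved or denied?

Approved

Atomic conditions:
  down-payment percentage ≥ 59.2%: 30.3 ≥ 59.2 is false
  self-employed: no → false
  annual income < 210087 USD: 71911 < 210087 is true
  NOT citizen or permanent resident: yes → false
  co-signer present: yes → true
  property type ∈ {investment, primary}: primary is in the set → true
  bankruptcies on record < 3: 0 < 3 is true
  credit score ≤ 673: 755 ≤ 673 is false
  requested loan amount = 301091 USD: 126377 == 301091 is false
  late payments in last 24 months ≤ 0: 12 ≤ 0 is false
  loan-to-value ratio > 33.6%: 107.7 > 33.6 is true
  cash reserves between 18 months and 34 months: 17 in [18, 34] is false
  months employed < 105 months: 87 < 105 is true
  debt-to-income ratio between 21.6% and 52.8%: 18.8 in [21.6, 52.8] is false
  down-payment percentage ≥ 40.7%: 30.3 ≥ 40.7 is false
  down-payment percentage ≥ 52.3%: 30.3 ≥ 52.3 is false
  debt-to-income ratio ≤ 67.8%: 18.8 ≤ 67.8 is true
  down-payment percentage ≥ 25.4%: 30.3 ≥ 25.4 is true
  late payments in last 24 months ≥ 3: 12 ≥ 3 is true
Combine:
[1.1] NOT false = true
[1] true AND false AND true = false
[2] false AND true AND true = false
[3] true AND false = false
[4.1] NOT false = true
[4.2] NOT false = true
[4] true AND true AND true = true
[5.2] NOT true = false
[5] false AND false = false
[6.1] NOT false = true
[6.2] NOT true = false
[6] true AND false AND false = false
[7.2] NOT true = false
[7.3] NOT true = false
[7] false AND false AND false = false
[8] true AND false = false
[root] false OR false OR false OR true OR false OR false OR false OR false = true
Overall: true → approved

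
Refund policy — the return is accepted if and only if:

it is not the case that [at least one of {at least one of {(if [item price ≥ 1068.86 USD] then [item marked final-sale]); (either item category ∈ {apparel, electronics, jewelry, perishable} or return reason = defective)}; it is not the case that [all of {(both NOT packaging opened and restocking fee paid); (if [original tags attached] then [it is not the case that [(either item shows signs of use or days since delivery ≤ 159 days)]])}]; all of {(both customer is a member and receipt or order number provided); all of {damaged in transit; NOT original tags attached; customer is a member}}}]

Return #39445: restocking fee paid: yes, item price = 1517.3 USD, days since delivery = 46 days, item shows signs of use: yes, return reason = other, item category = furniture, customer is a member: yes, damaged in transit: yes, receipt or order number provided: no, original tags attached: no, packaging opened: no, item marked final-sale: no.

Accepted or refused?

Atomic conditions:
  item price ≥ 1068.86 USD: 1517.3 ≥ 1068.86 is true
  item marked final-sale: no → false
  item category ∈ {apparel, electronics, jewelry, perishable}: furniture is not in the set → false
  return reason = defective: other == defective is false
  NOT packaging opened: no → true
  restocking fee paid: yes → true
  original tags attached: no → false
  item shows signs of use: yes → true
  days since delivery ≤ 159 days: 46 ≤ 159 is true
  customer is a member: yes → true
  receipt or order number provided: no → false
  damaged in transit: yes → true
  NOT original tags attached: no → true
Combine:
[1.1.1] true → false = false
[1.1.2] false OR false = false
[1.1] false OR false = false
[1.2.1.1] true AND true = true
[1.2.1.2.2.1] true OR true = true
[1.2.1.2.2] NOT true = false
[1.2.1.2] false → false (antecedent false ⇒ implication holds) = true
[1.2.1] true AND true = true
[1.2] NOT true = false
[1.3.1] true AND false = false
[1.3.2] true AND true AND true = true
[1.3] false AND true = false
[1] false OR false OR false = false
[root] NOT false = true
Overall: true → accepted

Accepted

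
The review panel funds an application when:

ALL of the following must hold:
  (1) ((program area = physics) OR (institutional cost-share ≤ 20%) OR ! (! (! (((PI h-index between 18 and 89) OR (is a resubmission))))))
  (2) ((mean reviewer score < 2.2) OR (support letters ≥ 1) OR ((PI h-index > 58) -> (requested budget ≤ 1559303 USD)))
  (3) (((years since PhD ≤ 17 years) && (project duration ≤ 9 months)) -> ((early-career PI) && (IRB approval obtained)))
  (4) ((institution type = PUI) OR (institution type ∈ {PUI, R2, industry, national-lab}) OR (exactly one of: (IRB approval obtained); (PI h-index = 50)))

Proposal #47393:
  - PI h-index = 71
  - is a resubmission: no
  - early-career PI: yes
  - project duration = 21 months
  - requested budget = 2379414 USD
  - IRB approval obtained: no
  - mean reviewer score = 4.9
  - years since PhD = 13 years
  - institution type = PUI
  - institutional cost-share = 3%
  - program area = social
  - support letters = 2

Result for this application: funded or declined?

Funded

Atomic conditions:
  program area = physics: social == physics is false
  institutional cost-share ≤ 20%: 3 ≤ 20 is true
  PI h-index between 18 and 89: 71 in [18, 89] is true
  is a resubmission: no → false
  mean reviewer score < 2.2: 4.9 < 2.2 is false
  support letters ≥ 1: 2 ≥ 1 is true
  PI h-index > 58: 71 > 58 is true
  requested budget ≤ 1559303 USD: 2379414 ≤ 1559303 is false
  years since PhD ≤ 17 years: 13 ≤ 17 is true
  project duration ≤ 9 months: 21 ≤ 9 is false
  early-career PI: yes → true
  IRB approval obtained: no → false
  institution type = PUI: PUI == PUI is true
  institution type ∈ {PUI, R2, industry, national-lab}: PUI is in the set → true
  PI h-index = 50: 71 == 50 is false
Combine:
[1.3.1.1.1] true OR false = true
[1.3.1.1] NOT true = false
[1.3.1] NOT false = true
[1.3] NOT true = false
[1] false OR true OR false = true
[2.3] true → false = false
[2] false OR true OR false = true
[3.1] true AND false = false
[3.2] true AND false = false
[3] false → false (antecedent false ⇒ implication holds) = true
[4.3] exactly-one(false, false) = false
[4] true OR true OR false = true
[root] true AND true AND true AND true = true
Overall: true → funded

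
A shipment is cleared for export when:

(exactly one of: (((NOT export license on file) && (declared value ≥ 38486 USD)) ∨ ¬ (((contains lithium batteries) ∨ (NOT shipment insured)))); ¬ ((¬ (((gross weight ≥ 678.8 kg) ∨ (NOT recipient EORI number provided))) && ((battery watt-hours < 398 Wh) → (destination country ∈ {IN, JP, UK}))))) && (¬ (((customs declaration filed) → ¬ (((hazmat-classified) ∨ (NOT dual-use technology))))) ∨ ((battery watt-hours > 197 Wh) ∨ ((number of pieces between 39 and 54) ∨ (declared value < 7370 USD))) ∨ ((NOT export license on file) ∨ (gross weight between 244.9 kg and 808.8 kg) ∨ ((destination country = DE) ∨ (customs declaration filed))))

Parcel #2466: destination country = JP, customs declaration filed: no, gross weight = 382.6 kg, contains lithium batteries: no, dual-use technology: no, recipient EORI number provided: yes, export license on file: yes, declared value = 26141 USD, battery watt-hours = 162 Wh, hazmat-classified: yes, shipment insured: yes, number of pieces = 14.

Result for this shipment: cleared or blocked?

Cleared

Atomic conditions:
  NOT export license on file: yes → false
  declared value ≥ 38486 USD: 26141 ≥ 38486 is false
  contains lithium batteries: no → false
  NOT shipment insured: yes → false
  gross weight ≥ 678.8 kg: 382.6 ≥ 678.8 is false
  NOT recipient EORI number provided: yes → false
  battery watt-hours < 398 Wh: 162 < 398 is true
  destination country ∈ {IN, JP, UK}: JP is in the set → true
  customs declaration filed: no → false
  hazmat-classified: yes → true
  NOT dual-use technology: no → true
  battery watt-hours > 197 Wh: 162 > 197 is false
  number of pieces between 39 and 54: 14 in [39, 54] is false
  declared value < 7370 USD: 26141 < 7370 is false
  gross weight between 244.9 kg and 808.8 kg: 382.6 in [244.9, 808.8] is true
  destination country = DE: JP == DE is false
Combine:
[1.1.1] false AND false = false
[1.1.2.1] false OR false = false
[1.1.2] NOT false = true
[1.1] false OR true = true
[1.2.1.1.1] false OR false = false
[1.2.1.1] NOT false = true
[1.2.1.2] true → true = true
[1.2.1] true AND true = true
[1.2] NOT true = false
[1] exactly-one(true, false) = true
[2.1.1.2.1] true OR true = true
[2.1.1.2] NOT true = false
[2.1.1] false → false (antecedent false ⇒ implication holds) = true
[2.1] NOT true = false
[2.2.2] false OR false = false
[2.2] false OR false = false
[2.3.3] false OR false = false
[2.3] false OR true OR false = true
[2] false OR false OR true = true
[root] true AND true = true
Overall: true → cleared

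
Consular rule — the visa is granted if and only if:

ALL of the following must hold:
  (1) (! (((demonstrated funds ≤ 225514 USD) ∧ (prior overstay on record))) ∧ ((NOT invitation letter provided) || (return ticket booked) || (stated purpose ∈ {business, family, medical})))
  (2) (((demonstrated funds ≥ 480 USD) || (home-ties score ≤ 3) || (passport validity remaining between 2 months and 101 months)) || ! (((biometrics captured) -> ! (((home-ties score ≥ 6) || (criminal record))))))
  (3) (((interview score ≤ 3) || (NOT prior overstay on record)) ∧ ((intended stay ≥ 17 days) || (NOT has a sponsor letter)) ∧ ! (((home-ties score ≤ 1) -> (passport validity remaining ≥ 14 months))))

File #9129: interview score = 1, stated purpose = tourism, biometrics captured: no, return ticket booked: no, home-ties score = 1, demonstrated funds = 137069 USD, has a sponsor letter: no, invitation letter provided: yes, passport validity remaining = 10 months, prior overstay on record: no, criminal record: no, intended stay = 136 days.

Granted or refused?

Atomic conditions:
  demonstrated funds ≤ 225514 USD: 137069 ≤ 225514 is true
  prior overstay on record: no → false
  NOT invitation letter provided: yes → false
  return ticket booked: no → false
  stated purpose ∈ {business, family, medical}: tourism is not in the set → false
  demonstrated funds ≥ 480 USD: 137069 ≥ 480 is true
  home-ties score ≤ 3: 1 ≤ 3 is true
  passport validity remaining between 2 months and 101 months: 10 in [2, 101] is true
  biometrics captured: no → false
  home-ties score ≥ 6: 1 ≥ 6 is false
  criminal record: no → false
  interview score ≤ 3: 1 ≤ 3 is true
  NOT prior overstay on record: no → true
  intended stay ≥ 17 days: 136 ≥ 17 is true
  NOT has a sponsor letter: no → true
  home-ties score ≤ 1: 1 ≤ 1 is true
  passport validity remaining ≥ 14 months: 10 ≥ 14 is false
Combine:
[1.1.1] true AND false = false
[1.1] NOT false = true
[1.2] false OR false OR false = false
[1] true AND false = false
[2.1] true OR true OR true = true
[2.2.1.2.1] false OR false = false
[2.2.1.2] NOT false = true
[2.2.1] false → true (antecedent false ⇒ implication holds) = true
[2.2] NOT true = false
[2] true OR false = true
[3.1] true OR true = true
[3.2] true OR true = true
[3.3.1] true → false = false
[3.3] NOT false = true
[3] true AND true AND true = true
[root] false AND true AND true = false
Overall: false → refused

Refused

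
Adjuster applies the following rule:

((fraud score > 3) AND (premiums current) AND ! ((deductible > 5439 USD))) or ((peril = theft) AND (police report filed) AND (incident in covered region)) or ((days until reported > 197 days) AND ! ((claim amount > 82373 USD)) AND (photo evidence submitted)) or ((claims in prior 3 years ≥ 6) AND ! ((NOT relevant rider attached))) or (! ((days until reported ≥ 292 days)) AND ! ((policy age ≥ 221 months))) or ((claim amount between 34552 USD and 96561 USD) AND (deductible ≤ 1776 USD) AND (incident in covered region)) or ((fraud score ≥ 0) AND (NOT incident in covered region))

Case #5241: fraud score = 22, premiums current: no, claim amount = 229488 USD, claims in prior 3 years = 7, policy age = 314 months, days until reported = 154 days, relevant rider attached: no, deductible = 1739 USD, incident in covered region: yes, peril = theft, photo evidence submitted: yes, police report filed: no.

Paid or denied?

Denied

Atomic conditions:
  fraud score > 3: 22 > 3 is true
  premiums current: no → false
  deductible > 5439 USD: 1739 > 5439 is false
  peril = theft: theft == theft is true
  police report filed: no → false
  incident in covered region: yes → true
  days until reported > 197 days: 154 > 197 is false
  claim amount > 82373 USD: 229488 > 82373 is true
  photo evidence submitted: yes → true
  claims in prior 3 years ≥ 6: 7 ≥ 6 is true
  NOT relevant rider attached: no → true
  days until reported ≥ 292 days: 154 ≥ 292 is false
  policy age ≥ 221 months: 314 ≥ 221 is true
  claim amount between 34552 USD and 96561 USD: 229488 in [34552, 96561] is false
  deductible ≤ 1776 USD: 1739 ≤ 1776 is true
  fraud score ≥ 0: 22 ≥ 0 is true
  NOT incident in covered region: yes → false
Combine:
[1.3] NOT false = true
[1] true AND false AND true = false
[2] true AND false AND true = false
[3.2] NOT true = false
[3] false AND false AND true = false
[4.2] NOT true = false
[4] true AND false = false
[5.1] NOT false = true
[5.2] NOT true = false
[5] true AND false = false
[6] false AND true AND true = false
[7] true AND false = false
[root] false OR false OR false OR false OR false OR false OR false = false
Overall: false → denied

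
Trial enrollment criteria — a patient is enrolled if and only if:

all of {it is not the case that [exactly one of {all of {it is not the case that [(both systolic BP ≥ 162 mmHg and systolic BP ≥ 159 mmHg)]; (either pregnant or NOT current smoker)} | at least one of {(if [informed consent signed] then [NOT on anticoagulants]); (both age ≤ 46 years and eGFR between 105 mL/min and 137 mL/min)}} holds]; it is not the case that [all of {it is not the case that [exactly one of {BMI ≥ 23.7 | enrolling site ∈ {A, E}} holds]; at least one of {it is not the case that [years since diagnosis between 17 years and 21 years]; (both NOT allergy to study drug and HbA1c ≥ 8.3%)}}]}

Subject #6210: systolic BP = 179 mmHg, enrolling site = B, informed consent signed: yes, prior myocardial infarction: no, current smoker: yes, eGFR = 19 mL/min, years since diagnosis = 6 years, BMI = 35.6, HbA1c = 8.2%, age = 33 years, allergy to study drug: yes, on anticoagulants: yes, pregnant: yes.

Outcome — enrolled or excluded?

Atomic conditions:
  systolic BP ≥ 162 mmHg: 179 ≥ 162 is true
  systolic BP ≥ 159 mmHg: 179 ≥ 159 is true
  pregnant: yes → true
  NOT current smoker: yes → false
  informed consent signed: yes → true
  NOT on anticoagulants: yes → false
  age ≤ 46 years: 33 ≤ 46 is true
  eGFR between 105 mL/min and 137 mL/min: 19 in [105, 137] is false
  BMI ≥ 23.7: 35.6 ≥ 23.7 is true
  enrolling site ∈ {A, E}: B is not in the set → false
  years since diagnosis between 17 years and 21 years: 6 in [17, 21] is false
  NOT allergy to study drug: yes → false
  HbA1c ≥ 8.3%: 8.2 ≥ 8.3 is false
Combine:
[1.1.1.1.1] true AND true = true
[1.1.1.1] NOT true = false
[1.1.1.2] true OR false = true
[1.1.1] false AND true = false
[1.1.2.1] true → false = false
[1.1.2.2] true AND false = false
[1.1.2] false OR false = false
[1.1] exactly-one(false, false) = false
[1] NOT false = true
[2.1.1.1] exactly-one(true, false) = true
[2.1.1] NOT true = false
[2.1.2.1] NOT false = true
[2.1.2.2] false AND false = false
[2.1.2] true OR false = true
[2.1] false AND true = false
[2] NOT false = true
[root] true AND true = true
Overall: true → enrolled

Enrolled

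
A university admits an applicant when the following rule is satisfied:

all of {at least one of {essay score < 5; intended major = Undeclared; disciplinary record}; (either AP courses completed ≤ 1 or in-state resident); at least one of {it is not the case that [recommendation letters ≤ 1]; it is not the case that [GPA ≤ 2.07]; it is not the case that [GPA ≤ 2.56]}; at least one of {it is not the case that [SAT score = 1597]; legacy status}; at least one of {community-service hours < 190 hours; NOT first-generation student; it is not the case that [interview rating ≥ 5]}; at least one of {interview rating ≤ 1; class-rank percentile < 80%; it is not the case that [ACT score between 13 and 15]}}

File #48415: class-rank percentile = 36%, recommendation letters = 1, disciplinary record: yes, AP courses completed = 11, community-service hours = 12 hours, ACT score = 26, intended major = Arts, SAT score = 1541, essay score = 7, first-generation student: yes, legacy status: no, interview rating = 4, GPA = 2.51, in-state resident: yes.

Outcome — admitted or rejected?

Atomic conditions:
  essay score < 5: 7 < 5 is false
  intended major = Undeclared: Arts == Undeclared is false
  disciplinary record: yes → true
  AP courses completed ≤ 1: 11 ≤ 1 is false
  in-state resident: yes → true
  recommendation letters ≤ 1: 1 ≤ 1 is true
  GPA ≤ 2.07: 2.51 ≤ 2.07 is false
  GPA ≤ 2.56: 2.51 ≤ 2.56 is true
  SAT score = 1597: 1541 == 1597 is false
  legacy status: no → false
  community-service hours < 190 hours: 12 < 190 is true
  NOT first-generation student: yes → false
  interview rating ≥ 5: 4 ≥ 5 is false
  interview rating ≤ 1: 4 ≤ 1 is false
  class-rank percentile < 80%: 36 < 80 is true
  ACT score between 13 and 15: 26 in [13, 15] is false
Combine:
[1] false OR false OR true = true
[2] false OR true = true
[3.1] NOT true = false
[3.2] NOT false = true
[3.3] NOT true = false
[3] false OR true OR false = true
[4.1] NOT false = true
[4] true OR false = true
[5.3] NOT false = true
[5] true OR false OR true = true
[6.3] NOT false = true
[6] false OR true OR true = true
[root] true AND true AND true AND true AND true AND true = true
Overall: true → admitted

Admitted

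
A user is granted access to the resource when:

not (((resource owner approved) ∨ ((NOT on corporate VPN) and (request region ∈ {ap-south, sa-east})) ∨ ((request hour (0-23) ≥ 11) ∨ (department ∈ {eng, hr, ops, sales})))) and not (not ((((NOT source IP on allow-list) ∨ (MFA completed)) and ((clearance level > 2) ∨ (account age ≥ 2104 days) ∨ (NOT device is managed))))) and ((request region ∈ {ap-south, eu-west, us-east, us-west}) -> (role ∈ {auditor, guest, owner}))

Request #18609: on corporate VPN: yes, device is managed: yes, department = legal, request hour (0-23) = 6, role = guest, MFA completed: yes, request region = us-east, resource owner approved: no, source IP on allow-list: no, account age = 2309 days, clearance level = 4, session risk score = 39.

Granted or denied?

Granted

Atomic conditions:
  resource owner approved: no → false
  NOT on corporate VPN: yes → false
  request region ∈ {ap-south, sa-east}: us-east is not in the set → false
  request hour (0-23) ≥ 11: 6 ≥ 11 is false
  department ∈ {eng, hr, ops, sales}: legal is not in the set → false
  NOT source IP on allow-list: no → true
  MFA completed: yes → true
  clearance level > 2: 4 > 2 is true
  account age ≥ 2104 days: 2309 ≥ 2104 is true
  NOT device is managed: yes → false
  request region ∈ {ap-south, eu-west, us-east, us-west}: us-east is in the set → true
  role ∈ {auditor, guest, owner}: guest is in the set → true
Combine:
[1.1.2] false AND false = false
[1.1.3] false OR false = false
[1.1] false OR false OR false = false
[1] NOT false = true
[2.1.1.1] true OR true = true
[2.1.1.2] true OR true OR false = true
[2.1.1] true AND true = true
[2.1] NOT true = false
[2] NOT false = true
[3] true → true = true
[root] true AND true AND true = true
Overall: true → granted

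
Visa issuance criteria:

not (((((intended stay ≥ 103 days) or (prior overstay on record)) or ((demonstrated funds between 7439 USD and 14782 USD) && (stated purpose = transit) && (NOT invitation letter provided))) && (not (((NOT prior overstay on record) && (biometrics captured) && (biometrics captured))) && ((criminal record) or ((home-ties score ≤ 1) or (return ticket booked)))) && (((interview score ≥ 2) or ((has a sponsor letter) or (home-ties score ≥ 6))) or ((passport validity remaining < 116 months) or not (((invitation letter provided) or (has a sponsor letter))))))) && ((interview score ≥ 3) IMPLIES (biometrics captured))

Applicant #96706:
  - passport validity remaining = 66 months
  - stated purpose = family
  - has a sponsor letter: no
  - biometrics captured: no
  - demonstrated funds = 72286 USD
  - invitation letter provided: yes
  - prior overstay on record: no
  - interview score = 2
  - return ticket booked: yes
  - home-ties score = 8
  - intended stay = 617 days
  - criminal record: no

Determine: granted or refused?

Atomic conditions:
  intended stay ≥ 103 days: 617 ≥ 103 is true
  prior overstay on record: no → false
  demonstrated funds between 7439 USD and 14782 USD: 72286 in [7439, 14782] is false
  stated purpose = transit: family == transit is false
  NOT invitation letter provided: yes → false
  NOT prior overstay on record: no → true
  biometrics captured: no → false
  criminal record: no → false
  home-ties score ≤ 1: 8 ≤ 1 is false
  return ticket booked: yes → true
  interview score ≥ 2: 2 ≥ 2 is true
  has a sponsor letter: no → false
  home-ties score ≥ 6: 8 ≥ 6 is true
  passport validity remaining < 116 months: 66 < 116 is true
  invitation letter provided: yes → true
  interview score ≥ 3: 2 ≥ 3 is false
Combine:
[1.1.1.1] true OR false = true
[1.1.1.2] false AND false AND false = false
[1.1.1] true OR false = true
[1.1.2.1.1] true AND false AND false = false
[1.1.2.1] NOT false = true
[1.1.2.2.2] false OR true = true
[1.1.2.2] false OR true = true
[1.1.2] true AND true = true
[1.1.3.1.2] false OR true = true
[1.1.3.1] true OR true = true
[1.1.3.2.2.1] true OR false = true
[1.1.3.2.2] NOT true = false
[1.1.3.2] true OR false = true
[1.1.3] true OR true = true
[1.1] true AND true AND true = true
[1] NOT true = false
[2] false → false (antecedent false ⇒ implication holds) = true
[root] false AND true = false
Overall: false → refused

Refused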